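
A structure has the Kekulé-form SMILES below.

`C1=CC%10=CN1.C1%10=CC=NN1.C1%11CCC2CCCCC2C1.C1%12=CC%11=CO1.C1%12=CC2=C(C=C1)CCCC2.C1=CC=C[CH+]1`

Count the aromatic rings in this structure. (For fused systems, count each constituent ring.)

The SMILES encodes a five-membered ring of four carbons and one nitrogen bearing a hydrogen, with two C=C double bonds; a five-membered ring with two adjacent nitrogens (one bearing H, one in a double bond) and two double bonds; two fused six-membered saturated carbon rings; a five-membered ring of four carbons and one oxygen, with two C=C double bonds; a six-membered carbon ring with three alternating C=C double bonds, fused to a saturated six-membered carbon ring; a five-membered all-carbon ring bearing a positive charge on one carbon, with two C=C double bonds.
The 5-membered ring with one N–H is fully conjugated (every ring atom contributes a p orbital); 2 ring double bonds (4 π electrons) plus a heteroatom lone pair (2) give 6 π electrons. 6 = 4(1)+2, so it is aromatic (pyrrole).
The 5-membered ring with two adjacent nitrogens (one N–H, one =N–) is planar and fully conjugated; 2 ring double bonds (4 π electrons) plus a heteroatom lone pair (2) give 6 π electrons. 6 = 4(1)+2, so it is aromatic (pyrazole).
The 6-membered ring has only sp³ atoms, so it is not fully conjugated — not aromatic (cyclohexane ring).
The second 6-membered ring has only sp³ atoms, so it is not fully conjugated — not aromatic (cyclohexane ring).
The 5-membered ring with one oxygen is planar and fully conjugated; 2 ring double bonds (4 π electrons) plus a heteroatom lone pair (2) give 6 π electrons. 6 = 4(1)+2, so it is aromatic (furan).
The third 6-membered ring is planar and fully conjugated; 3 ring double bonds give 6 π electrons. That satisfies 4n+2 with n=1, so it is aromatic (benzene ring).
The fourth 6-membered ring has four sp³ carbons, so it is not fully conjugated — not aromatic (cyclohexane ring).
The 5-membered ring has only sp² ring atoms; a planar conformation would have a fully conjugated π system of 4 electrons. But 4 = 4(1), which is 4n not 4n+2, so it is not aromatic (cyclopentadienyl cation).
4 of the 8 rings are aromatic. Total: 4.

4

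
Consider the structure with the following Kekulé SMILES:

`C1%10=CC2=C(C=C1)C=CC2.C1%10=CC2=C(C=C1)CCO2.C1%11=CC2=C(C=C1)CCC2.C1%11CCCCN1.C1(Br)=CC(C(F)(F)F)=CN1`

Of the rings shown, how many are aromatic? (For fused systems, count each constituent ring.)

4

The SMILES encodes a six-membered carbon ring with three alternating C=C double bonds, fused to a five-membered carbon ring containing one C=C double bond and one sp³ carbon; a six-membered carbon ring with three alternating C=C double bonds, fused to a five-membered ring containing one oxygen and two sp³ carbons; a six-membered carbon ring with three alternating C=C double bonds, fused to a saturated five-membered carbon ring; a six-membered saturated ring of five carbons and one N–H nitrogen; a five-membered ring of four carbons and one nitrogen bearing a hydrogen, with two C=C double bonds.
The 6-membered ring is planar and fully conjugated; 3 ring double bonds give 6 π electrons. Since 6 = 4n+2 (n=1), it is aromatic (benzene ring).
The 5-membered ring has one sp³ carbon, so it is not fully conjugated — not aromatic (cyclopentene ring).
The second 6-membered ring is fully conjugated (every ring atom contributes a p orbital); 3 ring double bonds give 6 π electrons. That satisfies 4n+2 with n=1, so it is aromatic (benzene ring).
The 5-membered ring with one oxygen has two sp³ carbons, so it is not fully conjugated — not aromatic (oxolane ring).
The third 6-membered ring is fully conjugated (every ring atom contributes a p orbital); 3 ring double bonds give 6 π electrons. That satisfies 4n+2 with n=1, so it is aromatic (benzene ring).
The second 5-membered ring has three sp³ carbons, so it is not fully conjugated — not aromatic (cyclopentane ring).
The 6-membered ring with one N–H has only sp³ atoms, so it is not fully conjugated — not aromatic (piperidine).
The 5-membered ring with one N–H is fully conjugated (every ring atom contributes a p orbital); 2 ring double bonds (4 π electrons) plus a heteroatom lone pair (2) give 6 π electrons. That satisfies 4n+2 with n=1, so it is aromatic (pyrrole).
4 of the 8 rings are aromatic. Total: 4.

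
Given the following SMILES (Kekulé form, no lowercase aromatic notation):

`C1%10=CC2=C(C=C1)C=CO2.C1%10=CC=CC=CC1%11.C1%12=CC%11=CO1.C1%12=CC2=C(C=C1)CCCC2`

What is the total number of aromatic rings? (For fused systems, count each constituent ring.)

4

The SMILES encodes a six-membered carbon ring with three alternating C=C double bonds, fused to a five-membered ring containing one oxygen and two C=C double bonds; a seven-membered carbon ring with three C=C double bonds and one sp³ carbon; a five-membered ring of four carbons and one oxygen, with two C=C double bonds; a six-membered carbon ring with three alternating C=C double bonds, fused to a saturated six-membered carbon ring.
The fused 6/5-membered bicyclic (with one oxygen) is a single π system with 9 sp² atoms and 10 π electrons from ring double bonds plus a heteroatom lone pair. 10 = 4(2)+2, so the system is aromatic and both rings count as aromatic (benzofuran).
The 7-membered ring has one sp³ carbon, so it is not fully conjugated — not aromatic (cycloheptatriene).
The 5-membered ring with one oxygen has a continuous p-orbital overlap around the ring; 2 ring double bonds (4 π electrons) plus a heteroatom lone pair (2) give 6 π electrons. 6 = 4(1)+2, so it is aromatic (furan).
The 6-membered ring has a continuous p-orbital overlap around the ring; 3 ring double bonds give 6 π electrons. 6 = 4(1)+2, so it is aromatic (benzene ring).
The second 6-membered ring has four sp³ carbons, so it is not fully conjugated — not aromatic (cyclohexane ring).
4 of the 6 rings are aromatic. Total: 4.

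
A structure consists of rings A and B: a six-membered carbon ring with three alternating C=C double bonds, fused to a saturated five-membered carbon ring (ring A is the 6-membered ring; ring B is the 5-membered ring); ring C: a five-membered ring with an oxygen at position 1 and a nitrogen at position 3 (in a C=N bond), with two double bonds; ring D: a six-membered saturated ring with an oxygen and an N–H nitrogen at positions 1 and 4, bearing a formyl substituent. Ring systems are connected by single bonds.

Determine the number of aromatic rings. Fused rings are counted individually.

2

Ring A is planar and fully conjugated; 3 ring double bonds give 6 π electrons. Since 6 = 4n+2 (n=1), ring A is aromatic (benzene ring).
Ring B has three sp³ carbons, so it is not fully conjugated — not aromatic (cyclopentane ring).
Ring C is planar and fully conjugated; 2 ring double bonds (4 π electrons) plus a heteroatom lone pair (2) give 6 π electrons. That satisfies 4n+2 with n=1, so ring C is aromatic (oxazole).
Ring D has only sp³ atoms, so it is not fully conjugated — not aromatic (morpholine).
Aromatic: A, C. Total: 2.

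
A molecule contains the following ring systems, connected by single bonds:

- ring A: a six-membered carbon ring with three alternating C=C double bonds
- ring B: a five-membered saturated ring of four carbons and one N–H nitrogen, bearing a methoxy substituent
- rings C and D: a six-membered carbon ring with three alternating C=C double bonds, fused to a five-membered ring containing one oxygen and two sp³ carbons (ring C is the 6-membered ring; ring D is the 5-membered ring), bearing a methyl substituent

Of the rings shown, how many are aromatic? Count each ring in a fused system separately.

2

Ring A is planar and fully conjugated; 3 ring double bonds give 6 π electrons. Since 6 = 4n+2 (n=1), ring A is aromatic (benzene).
Ring B has only sp³ atoms, so it is not fully conjugated — not aromatic (pyrrolidine).
Ring C is fully conjugated (every ring atom contributes a p orbital); 3 ring double bonds give 6 π electrons. 6 = 4(1)+2, so ring C is aromatic (benzene ring).
Ring D has two sp³ carbons, so it is not fully conjugated — not aromatic (oxolane ring).
Aromatic: A, C. Total: 2.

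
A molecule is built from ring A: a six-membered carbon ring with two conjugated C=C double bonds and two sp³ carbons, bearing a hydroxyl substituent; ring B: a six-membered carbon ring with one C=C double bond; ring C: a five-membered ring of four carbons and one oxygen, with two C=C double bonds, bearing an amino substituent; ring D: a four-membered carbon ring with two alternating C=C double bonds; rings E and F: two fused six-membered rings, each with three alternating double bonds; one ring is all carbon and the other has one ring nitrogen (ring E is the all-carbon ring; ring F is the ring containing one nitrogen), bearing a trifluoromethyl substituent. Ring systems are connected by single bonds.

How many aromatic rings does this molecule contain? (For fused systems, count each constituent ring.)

Ring A has two sp³ carbons, so it is not fully conjugated — not aromatic (1,3-cyclohexadiene).
Ring B has four sp³ carbons, so it is not fully conjugated — not aromatic (cyclohexene).
Ring C is fully conjugated (every ring atom contributes a p orbital); 2 ring double bonds (4 π electrons) plus a heteroatom lone pair (2) give 6 π electrons. That satisfies 4n+2 with n=1, so ring C is aromatic (furan).
Ring D has only sp² ring atoms; a planar conformation would have a fully conjugated π system of 4 electrons. But 4 = 4(1), which is 4n not 4n+2, so ring D is not aromatic (cyclobutadiene) — cyclobutadiene is antiaromatic and distorts to a rectangle.
Rings E and F form a fused bicyclic system (with one nitrogen) with 10 sp² atoms and 10 π electrons from ring double bonds. 10 = 4(2)+2, so the system is aromatic and both rings count as aromatic (quinoline).
Aromatic: C, E, F. Total: 3.

3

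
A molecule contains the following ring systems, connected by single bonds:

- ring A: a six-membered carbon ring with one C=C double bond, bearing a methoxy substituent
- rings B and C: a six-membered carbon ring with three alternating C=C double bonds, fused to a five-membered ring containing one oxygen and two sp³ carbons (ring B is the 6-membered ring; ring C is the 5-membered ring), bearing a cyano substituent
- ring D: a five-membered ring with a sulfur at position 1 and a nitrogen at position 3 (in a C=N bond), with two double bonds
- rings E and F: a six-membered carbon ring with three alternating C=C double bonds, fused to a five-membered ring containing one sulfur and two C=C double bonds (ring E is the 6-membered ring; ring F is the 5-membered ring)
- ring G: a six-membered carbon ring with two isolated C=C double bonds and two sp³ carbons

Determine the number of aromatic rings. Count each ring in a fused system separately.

Ring A has four sp³ carbons, so it is not fully conjugated — not aromatic (cyclohexene).
Ring B is planar and fully conjugated; 3 ring double bonds give 6 π electrons. 6 = 4(1)+2, so ring B is aromatic (benzene ring).
Ring C has two sp³ carbons, so it is not fully conjugated — not aromatic (oxolane ring).
Ring D is fully conjugated (every ring atom contributes a p orbital); 2 ring double bonds (4 π electrons) plus a heteroatom lone pair (2) give 6 π electrons. That satisfies 4n+2 with n=1, so ring D is aromatic (thiazole).
Rings E and F form a fused bicyclic system (with one sulfur) with 9 sp² atoms and 10 π electrons from ring double bonds plus a heteroatom lone pair. 10 = 4(2)+2, so the system is aromatic and both rings count as aromatic (benzothiophene).
Ring G has two sp³ carbons, so it is not fully conjugated — not aromatic (1,4-cyclohexadiene).
Aromatic: B, D, E, F. Total: 4.

4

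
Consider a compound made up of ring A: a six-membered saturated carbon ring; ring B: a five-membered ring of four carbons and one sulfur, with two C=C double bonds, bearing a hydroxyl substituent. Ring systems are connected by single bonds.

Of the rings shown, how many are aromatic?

Ring A has only sp³ atoms, so it is not fully conjugated — not aromatic (cyclohexane).
Ring B is planar and fully conjugated; 2 ring double bonds (4 π electrons) plus a heteroatom lone pair (2) give 6 π electrons. That satisfies 4n+2 with n=1, so ring B is aromatic (thiophene).
Aromatic: B. Total: 1.

1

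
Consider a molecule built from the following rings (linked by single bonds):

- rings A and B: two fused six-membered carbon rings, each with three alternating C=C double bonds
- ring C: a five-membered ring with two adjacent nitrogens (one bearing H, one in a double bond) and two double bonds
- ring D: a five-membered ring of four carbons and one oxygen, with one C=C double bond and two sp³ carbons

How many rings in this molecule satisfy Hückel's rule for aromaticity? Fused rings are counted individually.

3

Rings A and B form a fused bicyclic system with 10 sp² atoms and 10 π electrons from ring double bonds. 10 = 4(2)+2, so the system is aromatic and both rings count as aromatic (naphthalene).
Ring C is planar and fully conjugated; 2 ring double bonds (4 π electrons) plus a heteroatom lone pair (2) give 6 π electrons. Since 6 = 4n+2 (n=1), ring C is aromatic (pyrazole).
Ring D has two sp³ carbons, so it is not fully conjugated — not aromatic (2,3-dihydrofuran).
Aromatic: A, B, C. Total: 3.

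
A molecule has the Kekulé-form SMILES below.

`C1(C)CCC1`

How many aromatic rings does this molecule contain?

0

The SMILES encodes a four-membered saturated carbon ring.
The 4-membered ring has only sp³ atoms, so it is not fully conjugated — not aromatic (cyclobutane).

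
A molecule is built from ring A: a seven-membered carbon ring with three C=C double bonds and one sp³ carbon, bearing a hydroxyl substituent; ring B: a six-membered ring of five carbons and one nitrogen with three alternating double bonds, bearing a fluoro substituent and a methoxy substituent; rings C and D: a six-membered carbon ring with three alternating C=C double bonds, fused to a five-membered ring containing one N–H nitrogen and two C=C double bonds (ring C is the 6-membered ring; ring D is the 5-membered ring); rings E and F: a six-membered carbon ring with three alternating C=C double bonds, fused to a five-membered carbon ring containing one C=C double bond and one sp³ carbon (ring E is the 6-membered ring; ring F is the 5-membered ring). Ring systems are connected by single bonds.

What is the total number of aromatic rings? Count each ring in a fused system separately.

4

Ring A has one sp³ carbon, so it is not fully conjugated — not aromatic (cycloheptatriene).
Ring B is planar and fully conjugated; 3 ring double bonds give 6 π electrons. That satisfies 4n+2 with n=1, so ring B is aromatic (pyridine).
Rings C and D form a fused bicyclic system (with one N–H) with 9 sp² atoms and 10 π electrons from ring double bonds plus a heteroatom lone pair. 10 = 4(2)+2, so the system is aromatic and both rings count as aromatic (indole).
Ring E has a continuous p-orbital overlap around the ring; 3 ring double bonds give 6 π electrons. Since 6 = 4n+2 (n=1), ring E is aromatic (benzene ring).
Ring F has one sp³ carbon, so it is not fully conjugated — not aromatic (cyclopentene ring).
Aromatic: B, C, D, E. Total: 4.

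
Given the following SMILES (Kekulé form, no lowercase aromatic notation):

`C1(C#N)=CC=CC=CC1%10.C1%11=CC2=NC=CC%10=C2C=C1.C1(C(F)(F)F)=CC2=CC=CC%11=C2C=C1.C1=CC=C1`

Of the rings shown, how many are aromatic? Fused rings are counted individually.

4

The SMILES encodes a seven-membered carbon ring with three C=C double bonds and one sp³ carbon; two fused six-membered rings, each with three alternating double bonds; one ring is all carbon and the other has one ring nitrogen; two fused six-membered carbon rings, each with three alternating C=C double bonds; a four-membered carbon ring with two alternating C=C double bonds.
The 7-membered ring has one sp³ carbon, so it is not fully conjugated — not aromatic (cycloheptatriene).
The fused 6/6-membered bicyclic (with one nitrogen) is a single π system with 10 sp² atoms and 10 π electrons from ring double bonds. 10 = 4(2)+2, so the system is aromatic and both rings count as aromatic (quinoline).
The fused 6/6-membered bicyclic is a single π system with 10 sp² atoms and 10 π electrons from ring double bonds. 10 = 4(2)+2, so the system is aromatic and both rings count as aromatic (naphthalene).
The 4-membered ring has only sp² ring atoms; a planar conformation would have a fully conjugated π system of 4 electrons. But 4 = 4(1), which is 4n not 4n+2, so it is not aromatic (cyclobutadiene) — cyclobutadiene is antiaromatic and distorts to a rectangle.
4 of the 6 rings are aromatic. Total: 4.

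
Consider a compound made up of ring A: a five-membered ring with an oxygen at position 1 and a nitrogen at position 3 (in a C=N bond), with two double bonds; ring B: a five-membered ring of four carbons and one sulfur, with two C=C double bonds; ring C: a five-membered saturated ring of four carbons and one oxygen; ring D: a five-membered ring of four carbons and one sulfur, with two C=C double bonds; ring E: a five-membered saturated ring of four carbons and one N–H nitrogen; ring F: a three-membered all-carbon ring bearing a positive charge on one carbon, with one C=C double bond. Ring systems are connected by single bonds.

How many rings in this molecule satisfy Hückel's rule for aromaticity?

4

Ring A is fully conjugated (every ring atom contributes a p orbital); 2 ring double bonds (4 π electrons) plus a heteroatom lone pair (2) give 6 π electrons. That satisfies 4n+2 with n=1, so ring A is aromatic (oxazole).
Ring B is planar and fully conjugated; 2 ring double bonds (4 π electrons) plus a heteroatom lone pair (2) give 6 π electrons. That satisfies 4n+2 with n=1, so ring B is aromatic (thiophene).
Ring C has only sp³ atoms, so it is not fully conjugated — not aromatic (tetrahydrofuran).
Ring D is fully conjugated (every ring atom contributes a p orbital); 2 ring double bonds (4 π electrons) plus a heteroatom lone pair (2) give 6 π electrons. Since 6 = 4n+2 (n=1), ring D is aromatic (thiophene).
Ring E has only sp³ atoms, so it is not fully conjugated — not aromatic (pyrrolidine).
Ring F is fully conjugated (every ring atom contributes a p orbital); 1 ring double bond (2 π electrons) plus the carbocation's empty p orbital (0, but keeps the ring conjugated) give 2 π electrons. Since 2 = 4n+2 (n=0), ring F is aromatic (cyclopropenyl cation).
Aromatic: A, B, D, F. Total: 4.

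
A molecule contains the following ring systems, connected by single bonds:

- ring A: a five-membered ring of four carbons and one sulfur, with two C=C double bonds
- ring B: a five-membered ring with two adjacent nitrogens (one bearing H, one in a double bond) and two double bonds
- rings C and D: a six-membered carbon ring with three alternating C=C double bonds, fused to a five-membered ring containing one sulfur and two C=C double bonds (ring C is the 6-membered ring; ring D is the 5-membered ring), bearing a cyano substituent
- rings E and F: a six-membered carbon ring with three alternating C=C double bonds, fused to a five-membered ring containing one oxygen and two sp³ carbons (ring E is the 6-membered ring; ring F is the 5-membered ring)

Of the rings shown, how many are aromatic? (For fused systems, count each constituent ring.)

5

Ring A is planar and fully conjugated; 2 ring double bonds (4 π electrons) plus a heteroatom lone pair (2) give 6 π electrons. That satisfies 4n+2 with n=1, so ring A is aromatic (thiophene).
Ring B has a continuous p-orbital overlap around the ring; 2 ring double bonds (4 π electrons) plus a heteroatom lone pair (2) give 6 π electrons. 6 = 4(1)+2, so ring B is aromatic (pyrazole).
Rings C and D form a fused bicyclic system (with one sulfur) with 9 sp² atoms and 10 π electrons from ring double bonds plus a heteroatom lone pair. 10 = 4(2)+2, so the system is aromatic and both rings count as aromatic (benzothiophene).
Ring E is planar and fully conjugated; 3 ring double bonds give 6 π electrons. That satisfies 4n+2 with n=1, so ring E is aromatic (benzene ring).
Ring F has two sp³ carbons, so it is not fully conjugated — not aromatic (oxolane ring).
Aromatic: A, B, C, D, E. Total: 5.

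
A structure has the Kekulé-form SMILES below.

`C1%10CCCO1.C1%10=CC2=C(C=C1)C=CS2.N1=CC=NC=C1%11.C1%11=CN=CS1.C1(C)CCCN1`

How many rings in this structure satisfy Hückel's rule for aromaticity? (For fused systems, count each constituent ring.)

The SMILES encodes a five-membered saturated ring of four carbons and one oxygen; a six-membered carbon ring with three alternating C=C double bonds, fused to a five-membered ring containing one sulfur and two C=C double bonds; a six-membered ring with nitrogens at positions 1 and 4 and three alternating double bonds; a five-membered ring with a sulfur at position 1 and a nitrogen at position 3 (in a C=N bond), with two double bonds; a five-membered saturated ring of four carbons and one N–H nitrogen.
The 5-membered ring with one oxygen has only sp³ atoms, so it is not fully conjugated — not aromatic (tetrahydrofuran).
The fused 6/5-membered bicyclic (with one sulfur) is a single π system with 9 sp² atoms and 10 π electrons from ring double bonds plus a heteroatom lone pair. 10 = 4(2)+2, so the system is aromatic and both rings count as aromatic (benzothiophene).
The 6-membered ring with two nitrogens (1,4) is fully conjugated (every ring atom contributes a p orbital); 3 ring double bonds give 6 π electrons. 6 = 4(1)+2, so it is aromatic (pyrazine).
The 5-membered ring with one sulfur and one =N– is fully conjugated (every ring atom contributes a p orbital); 2 ring double bonds (4 π electrons) plus a heteroatom lone pair (2) give 6 π electrons. That satisfies 4n+2 with n=1, so it is aromatic (thiazole).
The 5-membered ring with one N–H has only sp³ atoms, so it is not fully conjugated — not aromatic (pyrrolidine).
4 of the 6 rings are aromatic. Total: 4.

4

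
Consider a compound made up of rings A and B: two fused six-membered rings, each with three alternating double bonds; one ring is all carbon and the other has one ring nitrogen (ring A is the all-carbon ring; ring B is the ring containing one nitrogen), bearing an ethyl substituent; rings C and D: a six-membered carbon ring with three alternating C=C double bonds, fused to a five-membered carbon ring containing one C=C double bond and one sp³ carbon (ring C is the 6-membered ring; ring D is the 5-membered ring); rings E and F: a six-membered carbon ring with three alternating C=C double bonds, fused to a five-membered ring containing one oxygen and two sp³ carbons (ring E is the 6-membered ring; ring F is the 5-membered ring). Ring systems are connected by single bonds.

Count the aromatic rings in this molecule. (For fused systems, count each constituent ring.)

4

Rings A and B form a fused bicyclic system (with one nitrogen) with 10 sp² atoms and 10 π electrons from ring double bonds. 10 = 4(2)+2, so the system is aromatic and both rings count as aromatic (quinoline).
Ring C has a continuous p-orbital overlap around the ring; 3 ring double bonds give 6 π electrons. 6 = 4(1)+2, so ring C is aromatic (benzene ring).
Ring D has one sp³ carbon, so it is not fully conjugated — not aromatic (cyclopentene ring).
Ring E is fully conjugated (every ring atom contributes a p orbital); 3 ring double bonds give 6 π electrons. 6 = 4(1)+2, so ring E is aromatic (benzene ring).
Ring F has two sp³ carbons, so it is not fully conjugated — not aromatic (oxolane ring).
Aromatic: A, B, C, E. Total: 4.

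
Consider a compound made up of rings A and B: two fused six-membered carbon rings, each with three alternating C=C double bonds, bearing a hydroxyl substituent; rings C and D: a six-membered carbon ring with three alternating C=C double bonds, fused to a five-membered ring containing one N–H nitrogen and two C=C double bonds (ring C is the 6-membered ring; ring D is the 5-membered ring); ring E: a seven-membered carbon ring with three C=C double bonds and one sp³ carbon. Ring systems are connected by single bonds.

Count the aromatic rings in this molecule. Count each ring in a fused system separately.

4

Rings A and B form a fused bicyclic system with 10 sp² atoms and 10 π electrons from ring double bonds. 10 = 4(2)+2, so the system is aromatic and both rings count as aromatic (naphthalene).
Rings C and D form a fused bicyclic system (with one N–H) with 9 sp² atoms and 10 π electrons from ring double bonds plus a heteroatom lone pair. 10 = 4(2)+2, so the system is aromatic and both rings count as aromatic (indole).
Ring E has one sp³ carbon, so it is not fully conjugated — not aromatic (cycloheptatriene).
Aromatic: A, B, C, D. Total: 4.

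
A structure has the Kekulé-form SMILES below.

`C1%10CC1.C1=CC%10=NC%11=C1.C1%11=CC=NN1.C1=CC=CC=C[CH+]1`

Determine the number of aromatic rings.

3

The SMILES encodes a three-membered saturated carbon ring; a six-membered ring of five carbons and one nitrogen with three alternating double bonds; a five-membered ring with two adjacent nitrogens (one bearing H, one in a double bond) and two double bonds; a seven-membered all-carbon ring bearing a positive charge on one carbon, with three C=C double bonds.
The 3-membered ring has only sp³ atoms, so it is not fully conjugated — not aromatic (cyclopropane).
The 6-membered ring with one nitrogen is planar and fully conjugated; 3 ring double bonds give 6 π electrons. 6 = 4(1)+2, so it is aromatic (pyridine).
The 5-membered ring with two adjacent nitrogens (one N–H, one =N–) has a continuous p-orbital overlap around the ring; 2 ring double bonds (4 π electrons) plus a heteroatom lone pair (2) give 6 π electrons. 6 = 4(1)+2, so it is aromatic (pyrazole).
The 7-membered ring has a continuous p-orbital overlap around the ring; 3 ring double bonds (6 π electrons) plus the carbocation's empty p orbital (0, but keeps the ring conjugated) give 6 π electrons. 6 = 4(1)+2, so it is aromatic (tropylium cation).
3 of the 4 rings are aromatic. Total: 3.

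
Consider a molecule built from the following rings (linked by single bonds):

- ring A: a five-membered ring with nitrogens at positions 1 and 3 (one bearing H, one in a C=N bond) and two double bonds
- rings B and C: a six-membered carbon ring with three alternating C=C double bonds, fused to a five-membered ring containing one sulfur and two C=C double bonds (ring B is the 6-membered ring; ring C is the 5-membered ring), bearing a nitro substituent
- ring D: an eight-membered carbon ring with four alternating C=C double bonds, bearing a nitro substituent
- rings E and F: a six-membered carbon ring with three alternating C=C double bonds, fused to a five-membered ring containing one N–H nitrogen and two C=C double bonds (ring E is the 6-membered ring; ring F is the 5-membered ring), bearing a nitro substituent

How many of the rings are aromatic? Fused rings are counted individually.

5

Ring A is planar and fully conjugated; 2 ring double bonds (4 π electrons) plus a heteroatom lone pair (2) give 6 π electrons. 6 = 4(1)+2, so ring A is aromatic (imidazole).
Rings B and C form a fused bicyclic system (with one sulfur) with 9 sp² atoms and 10 π electrons from ring double bonds plus a heteroatom lone pair. 10 = 4(2)+2, so the system is aromatic and both rings count as aromatic (benzothiophene).
Ring D has only sp² ring atoms; a planar conformation would have a fully conjugated π system of 8 electrons. But 8 = 4(2), which is 4n not 4n+2, so ring D is not aromatic (cyclooctatetraene) — cyclooctatetraene distorts into a non-planar tub to avoid antiaromaticity.
Rings E and F form a fused bicyclic system (with one N–H) with 9 sp² atoms and 10 π electrons from ring double bonds plus a heteroatom lone pair. 10 = 4(2)+2, so the system is aromatic and both rings count as aromatic (indole).
Aromatic: A, B, C, E, F. Total: 5.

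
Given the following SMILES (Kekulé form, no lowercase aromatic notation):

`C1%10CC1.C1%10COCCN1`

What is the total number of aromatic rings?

0

The SMILES encodes a three-membered saturated carbon ring; a six-membered saturated ring with an oxygen and an N–H nitrogen at positions 1 and 4.
The 3-membered ring has only sp³ atoms, so it is not fully conjugated — not aromatic (cyclopropane).
The 6-membered ring with one oxygen and one N–H (1,4) has only sp³ atoms, so it is not fully conjugated — not aromatic (morpholine).
None of the rings are aromatic. Total: 0.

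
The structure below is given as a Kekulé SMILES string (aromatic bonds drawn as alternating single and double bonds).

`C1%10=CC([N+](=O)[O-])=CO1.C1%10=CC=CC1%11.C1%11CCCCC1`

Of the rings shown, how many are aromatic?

1

The SMILES encodes a five-membered ring of four carbons and one oxygen, with two C=C double bonds; a five-membered carbon ring with two conjugated C=C double bonds and one sp³ carbon; a six-membered saturated carbon ring.
The 5-membered ring with one oxygen is planar and fully conjugated; 2 ring double bonds (4 π electrons) plus a heteroatom lone pair (2) give 6 π electrons. Since 6 = 4n+2 (n=1), it is aromatic (furan).
The 5-membered ring has one sp³ carbon, so it is not fully conjugated — not aromatic (cyclopentadiene).
The 6-membered ring has only sp³ atoms, so it is not fully conjugated — not aromatic (cyclohexane).
1 of the 3 rings is aromatic. Total: 1.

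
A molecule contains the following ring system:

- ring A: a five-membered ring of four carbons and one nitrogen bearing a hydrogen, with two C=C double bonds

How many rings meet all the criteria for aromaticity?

Ring A has a continuous p-orbital overlap around the ring; 2 ring double bonds (4 π electrons) plus a heteroatom lone pair (2) give 6 π electrons. Since 6 = 4n+2 (n=1), ring A is aromatic (pyrrole).

1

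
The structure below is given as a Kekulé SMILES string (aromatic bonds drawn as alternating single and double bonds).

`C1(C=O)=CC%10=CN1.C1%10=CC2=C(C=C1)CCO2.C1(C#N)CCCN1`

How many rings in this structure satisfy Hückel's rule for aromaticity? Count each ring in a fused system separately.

The SMILES encodes a five-membered ring of four carbons and one nitrogen bearing a hydrogen, with two C=C double bonds; a six-membered carbon ring with three alternating C=C double bonds, fused to a five-membered ring containing one oxygen and two sp³ carbons; a five-membered saturated ring of four carbons and one N–H nitrogen.
The 5-membered ring with one N–H is planar and fully conjugated; 2 ring double bonds (4 π electrons) plus a heteroatom lone pair (2) give 6 π electrons. That satisfies 4n+2 with n=1, so it is aromatic (pyrrole).
The 6-membered ring is planar and fully conjugated; 3 ring double bonds give 6 π electrons. That satisfies 4n+2 with n=1, so it is aromatic (benzene ring).
The 5-membered ring with one oxygen has two sp³ carbons, so it is not fully conjugated — not aromatic (oxolane ring).
The second 5-membered ring with one N–H has only sp³ atoms, so it is not fully conjugated — not aromatic (pyrrolidine).
2 of the 4 rings are aromatic. Total: 2.

2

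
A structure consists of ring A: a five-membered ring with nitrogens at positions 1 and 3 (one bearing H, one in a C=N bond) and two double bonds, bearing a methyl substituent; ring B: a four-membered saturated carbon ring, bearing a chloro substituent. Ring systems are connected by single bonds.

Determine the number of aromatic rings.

1

Ring A has a continuous p-orbital overlap around the ring; 2 ring double bonds (4 π electrons) plus a heteroatom lone pair (2) give 6 π electrons. That satisfies 4n+2 with n=1, so ring A is aromatic (imidazole).
Ring B has only sp³ atoms, so it is not fully conjugated — not aromatic (cyclobutane).
Aromatic: A. Total: 1.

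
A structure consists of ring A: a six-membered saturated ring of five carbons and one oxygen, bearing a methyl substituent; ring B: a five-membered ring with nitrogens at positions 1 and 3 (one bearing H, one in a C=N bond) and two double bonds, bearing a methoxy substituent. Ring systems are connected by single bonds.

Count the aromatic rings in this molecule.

1

Ring A has only sp³ atoms, so it is not fully conjugated — not aromatic (tetrahydropyran).
Ring B is planar and fully conjugated; 2 ring double bonds (4 π electrons) plus a heteroatom lone pair (2) give 6 π electrons. That satisfies 4n+2 with n=1, so ring B is aromatic (imidazole).
Aromatic: B. Total: 1.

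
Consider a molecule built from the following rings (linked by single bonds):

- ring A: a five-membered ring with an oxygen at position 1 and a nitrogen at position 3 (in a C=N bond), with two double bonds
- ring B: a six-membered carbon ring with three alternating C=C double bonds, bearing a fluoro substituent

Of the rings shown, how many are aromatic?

2

Ring A has a continuous p-orbital overlap around the ring; 2 ring double bonds (4 π electrons) plus a heteroatom lone pair (2) give 6 π electrons. 6 = 4(1)+2, so ring A is aromatic (oxazole).
Ring B is planar and fully conjugated; 3 ring double bonds give 6 π electrons. That satisfies 4n+2 with n=1, so ring B is aromatic (benzene).
Aromatic: A, B. Total: 2.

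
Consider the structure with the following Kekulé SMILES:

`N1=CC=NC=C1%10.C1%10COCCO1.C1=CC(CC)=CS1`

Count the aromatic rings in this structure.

2

The SMILES encodes a six-membered ring with nitrogens at positions 1 and 4 and three alternating double bonds; a six-membered saturated ring with oxygens at positions 1 and 4; a five-membered ring of four carbons and one sulfur, with two C=C double bonds.
The 6-membered ring with two nitrogens (1,4) has a continuous p-orbital overlap around the ring; 3 ring double bonds give 6 π electrons. That satisfies 4n+2 with n=1, so it is aromatic (pyrazine).
The 6-membered ring with two oxygens (1,4) has only sp³ atoms, so it is not fully conjugated — not aromatic (1,4-dioxane).
The 5-membered ring with one sulfur is fully conjugated (every ring atom contributes a p orbital); 2 ring double bonds (4 π electrons) plus a heteroatom lone pair (2) give 6 π electrons. That satisfies 4n+2 with n=1, so it is aromatic (thiophene).
2 of the 3 rings are aromatic. Total: 2.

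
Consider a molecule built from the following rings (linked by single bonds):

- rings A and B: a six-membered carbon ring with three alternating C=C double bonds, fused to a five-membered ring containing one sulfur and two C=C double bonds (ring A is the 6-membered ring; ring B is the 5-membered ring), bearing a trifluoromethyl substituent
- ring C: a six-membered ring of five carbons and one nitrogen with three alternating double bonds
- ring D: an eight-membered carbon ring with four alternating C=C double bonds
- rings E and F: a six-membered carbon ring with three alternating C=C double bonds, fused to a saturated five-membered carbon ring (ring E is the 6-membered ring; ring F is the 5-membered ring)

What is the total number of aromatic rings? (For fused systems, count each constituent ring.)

Rings A and B form a fused bicyclic system (with one sulfur) with 9 sp² atoms and 10 π electrons from ring double bonds plus a heteroatom lone pair. 10 = 4(2)+2, so the system is aromatic and both rings count as aromatic (benzothiophene).
Ring C is fully conjugated (every ring atom contributes a p orbital); 3 ring double bonds give 6 π electrons. Since 6 = 4n+2 (n=1), ring C is aromatic (pyridine).
Ring D has only sp² ring atoms; a planar conformation would have a fully conjugated π system of 8 electrons. But 8 = 4(2), which is 4n not 4n+2, so ring D is not aromatic (cyclooctatetraene) — cyclooctatetraene distorts into a non-planar tub to avoid antiaromaticity.
Ring E is fully conjugated (every ring atom contributes a p orbital); 3 ring double bonds give 6 π electrons. Since 6 = 4n+2 (n=1), ring E is aromatic (benzene ring).
Ring F has three sp³ carbons, so it is not fully conjugated — not aromatic (cyclopentane ring).
Aromatic: A, B, C, E. Total: 4.

4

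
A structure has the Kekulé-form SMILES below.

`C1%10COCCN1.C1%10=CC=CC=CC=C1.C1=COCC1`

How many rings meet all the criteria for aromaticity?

0

The SMILES encodes a six-membered saturated ring with an oxygen and an N–H nitrogen at positions 1 and 4; an eight-membered carbon ring with four alternating C=C double bonds; a five-membered ring of four carbons and one oxygen, with one C=C double bond and two sp³ carbons.
The 6-membered ring with one oxygen and one N–H (1,4) has only sp³ atoms, so it is not fully conjugated — not aromatic (morpholine).
The 8-membered ring has only sp² ring atoms; a planar conformation would have a fully conjugated π system of 8 electrons. But 8 = 4(2), which is 4n not 4n+2, so it is not aromatic (cyclooctatetraene) — cyclooctatetraene distorts into a non-planar tub to avoid antiaromaticity.
The 5-membered ring with one oxygen has two sp³ carbons, so it is not fully conjugated — not aromatic (2,3-dihydrofuran).
None of the rings are aromatic. Total: 0.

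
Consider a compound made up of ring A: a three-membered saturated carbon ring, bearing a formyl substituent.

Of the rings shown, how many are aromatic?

Ring A has only sp³ atoms, so it is not fully conjugated — not aromatic (cyclopropane).

0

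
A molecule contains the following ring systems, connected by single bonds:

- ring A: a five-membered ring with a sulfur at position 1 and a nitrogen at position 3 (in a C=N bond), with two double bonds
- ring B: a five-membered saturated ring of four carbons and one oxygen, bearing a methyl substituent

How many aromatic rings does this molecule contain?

1

Ring A has a continuous p-orbital overlap around the ring; 2 ring double bonds (4 π electrons) plus a heteroatom lone pair (2) give 6 π electrons. That satisfies 4n+2 with n=1, so ring A is aromatic (thiazole).
Ring B has only sp³ atoms, so it is not fully conjugated — not aromatic (tetrahydrofuran).
Aromatic: A. Total: 1.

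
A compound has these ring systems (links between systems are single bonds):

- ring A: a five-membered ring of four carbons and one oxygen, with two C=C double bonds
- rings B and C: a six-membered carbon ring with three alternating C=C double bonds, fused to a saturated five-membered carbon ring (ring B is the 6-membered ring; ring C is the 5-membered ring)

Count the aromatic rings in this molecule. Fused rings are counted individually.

2

Ring A has a continuous p-orbital overlap around the ring; 2 ring double bonds (4 π electrons) plus a heteroatom lone pair (2) give 6 π electrons. Since 6 = 4n+2 (n=1), ring A is aromatic (furan).
Ring B is fully conjugated (every ring atom contributes a p orbital); 3 ring double bonds give 6 π electrons. Since 6 = 4n+2 (n=1), ring B is aromatic (benzene ring).
Ring C has three sp³ carbons, so it is not fully conjugated — not aromatic (cyclopentane ring).
Aromatic: A, B. Total: 2.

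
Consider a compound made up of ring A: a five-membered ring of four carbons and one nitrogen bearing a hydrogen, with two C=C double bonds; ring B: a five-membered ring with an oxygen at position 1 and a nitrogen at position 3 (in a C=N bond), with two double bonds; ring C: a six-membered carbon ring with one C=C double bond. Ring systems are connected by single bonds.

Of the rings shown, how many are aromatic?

Ring A is fully conjugated (every ring atom contributes a p orbital); 2 ring double bonds (4 π electrons) plus a heteroatom lone pair (2) give 6 π electrons. 6 = 4(1)+2, so ring A is aromatic (pyrrole).
Ring B is planar and fully conjugated; 2 ring double bonds (4 π electrons) plus a heteroatom lone pair (2) give 6 π electrons. That satisfies 4n+2 with n=1, so ring B is aromatic (oxazole).
Ring C has four sp³ carbons, so it is not fully conjugated — not aromatic (cyclohexene).
Aromatic: A, B. Total: 2.

2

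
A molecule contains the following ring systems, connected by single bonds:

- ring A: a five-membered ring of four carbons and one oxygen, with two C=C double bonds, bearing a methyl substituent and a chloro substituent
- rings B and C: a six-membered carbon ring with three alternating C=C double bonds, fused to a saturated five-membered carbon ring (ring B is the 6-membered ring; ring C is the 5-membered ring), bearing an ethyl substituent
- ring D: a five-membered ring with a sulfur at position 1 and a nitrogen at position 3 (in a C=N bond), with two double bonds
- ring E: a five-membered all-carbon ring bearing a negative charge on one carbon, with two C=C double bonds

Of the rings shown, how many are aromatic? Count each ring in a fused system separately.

4

Ring A is planar and fully conjugated; 2 ring double bonds (4 π electrons) plus a heteroatom lone pair (2) give 6 π electrons. 6 = 4(1)+2, so ring A is aromatic (furan).
Ring B has a continuous p-orbital overlap around the ring; 3 ring double bonds give 6 π electrons. Since 6 = 4n+2 (n=1), ring B is aromatic (benzene ring).
Ring C has three sp³ carbons, so it is not fully conjugated — not aromatic (cyclopentane ring).
Ring D is fully conjugated (every ring atom contributes a p orbital); 2 ring double bonds (4 π electrons) plus a heteroatom lone pair (2) give 6 π electrons. 6 = 4(1)+2, so ring D is aromatic (thiazole).
Ring E has a continuous p-orbital overlap around the ring; 2 ring double bonds (4 π electrons) plus the carbanion lone pair (2) give 6 π electrons. That satisfies 4n+2 with n=1, so ring E is aromatic (cyclopentadienyl anion).
Aromatic: A, B, D, E. Total: 4.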